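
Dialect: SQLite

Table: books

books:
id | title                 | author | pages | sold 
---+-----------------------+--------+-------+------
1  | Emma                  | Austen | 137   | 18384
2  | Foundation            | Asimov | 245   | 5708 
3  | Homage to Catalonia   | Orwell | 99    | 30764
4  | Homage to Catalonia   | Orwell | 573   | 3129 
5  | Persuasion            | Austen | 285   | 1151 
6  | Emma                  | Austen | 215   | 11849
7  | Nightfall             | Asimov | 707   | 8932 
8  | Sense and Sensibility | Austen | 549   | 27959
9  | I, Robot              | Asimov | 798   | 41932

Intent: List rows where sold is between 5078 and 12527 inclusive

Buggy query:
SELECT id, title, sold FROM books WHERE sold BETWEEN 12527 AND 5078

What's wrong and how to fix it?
Bug: BETWEEN expects the lower bound first; with 12527 AND 5078 the range is empty

Fix: Swap the bounds so the smaller value comes first

Corrected query:
SELECT id, title, sold FROM books WHERE sold BETWEEN 5078 AND 12527

Result:
id | title      | sold 
---+------------+------
2  | Foundation | 5708 
6  | Emma       | 11849
7  | Nightfall  | 8932 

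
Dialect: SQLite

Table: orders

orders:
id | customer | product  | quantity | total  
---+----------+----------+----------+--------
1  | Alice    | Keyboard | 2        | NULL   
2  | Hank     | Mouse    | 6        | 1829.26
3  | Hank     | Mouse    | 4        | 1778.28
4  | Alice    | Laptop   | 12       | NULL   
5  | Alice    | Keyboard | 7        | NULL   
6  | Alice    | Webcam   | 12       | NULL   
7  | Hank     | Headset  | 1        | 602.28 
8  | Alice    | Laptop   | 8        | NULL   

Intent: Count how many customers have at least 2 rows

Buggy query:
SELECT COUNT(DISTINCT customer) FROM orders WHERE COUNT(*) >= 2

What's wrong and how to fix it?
Bug: COUNT(*) cannot appear in WHERE; the per-group count doesn't exist yet

Fix: Group first with HAVING COUNT(*) >= 2, then COUNT the resulting groups

Corrected query:
SELECT COUNT(*) FROM (SELECT customer FROM orders GROUP BY customer HAVING COUNT(*) >= 2)

Result:
COUNT(*)
--------
2       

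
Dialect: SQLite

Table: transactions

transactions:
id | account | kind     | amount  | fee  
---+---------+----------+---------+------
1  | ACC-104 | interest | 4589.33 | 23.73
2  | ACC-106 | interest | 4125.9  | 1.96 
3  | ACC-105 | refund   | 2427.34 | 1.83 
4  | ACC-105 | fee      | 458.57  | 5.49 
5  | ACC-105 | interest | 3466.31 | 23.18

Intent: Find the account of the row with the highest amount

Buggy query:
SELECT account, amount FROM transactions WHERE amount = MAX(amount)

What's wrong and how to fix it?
Bug: MAX(amount) is an aggregate and cannot be used directly in WHERE

Fix: Wrap MAX in a scalar subquery so WHERE compares against a single value

Corrected query:
SELECT account, amount FROM transactions WHERE amount = (SELECT MAX(amount) FROM transactions)

Result:
account | amount 
--------+--------
ACC-104 | 4589.33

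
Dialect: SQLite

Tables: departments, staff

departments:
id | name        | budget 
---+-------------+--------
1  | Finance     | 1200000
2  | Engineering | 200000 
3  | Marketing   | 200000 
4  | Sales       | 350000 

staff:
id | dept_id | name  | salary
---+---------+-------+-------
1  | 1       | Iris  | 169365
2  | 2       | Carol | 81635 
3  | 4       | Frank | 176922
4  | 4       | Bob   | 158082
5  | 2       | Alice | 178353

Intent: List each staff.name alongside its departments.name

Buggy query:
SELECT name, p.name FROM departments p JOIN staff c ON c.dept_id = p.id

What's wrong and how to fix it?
Bug: 'name' exists in both joined tables, so the database can't tell which one is meant

Fix: Prefix ambiguous columns with the table alias

Corrected query:
SELECT c.name, p.name FROM departments p JOIN staff c ON c.dept_id = p.id

Result:
name  | name       
------+------------
Iris  | Finance    
Carol | Engineering
Frank | Sales      
Bob   | Sales      
Alice | Engineering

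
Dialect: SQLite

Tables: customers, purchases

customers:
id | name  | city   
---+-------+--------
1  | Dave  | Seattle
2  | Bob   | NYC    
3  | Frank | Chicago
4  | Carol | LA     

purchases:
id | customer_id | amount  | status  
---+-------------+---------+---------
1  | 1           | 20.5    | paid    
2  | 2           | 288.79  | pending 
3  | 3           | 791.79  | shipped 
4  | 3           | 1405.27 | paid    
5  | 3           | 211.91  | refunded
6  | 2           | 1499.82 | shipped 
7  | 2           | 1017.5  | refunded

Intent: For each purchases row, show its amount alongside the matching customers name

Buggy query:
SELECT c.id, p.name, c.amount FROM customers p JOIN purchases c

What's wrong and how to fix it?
Bug: Missing join condition: each purchases row is matched to all customers rows instead of just its own

Fix: Add ON c.customer_id = p.id to the JOIN

Corrected query:
SELECT c.id, p.name, c.amount FROM customers p JOIN purchases c ON c.customer_id = p.id

Result:
id | name  | amount 
---+-------+--------
1  | Dave  | 20.5   
2  | Bob   | 288.79 
3  | Frank | 791.79 
4  | Frank | 1405.27
5  | Frank | 211.91 
6  | Bob   | 1499.82
7  | Bob   | 1017.5 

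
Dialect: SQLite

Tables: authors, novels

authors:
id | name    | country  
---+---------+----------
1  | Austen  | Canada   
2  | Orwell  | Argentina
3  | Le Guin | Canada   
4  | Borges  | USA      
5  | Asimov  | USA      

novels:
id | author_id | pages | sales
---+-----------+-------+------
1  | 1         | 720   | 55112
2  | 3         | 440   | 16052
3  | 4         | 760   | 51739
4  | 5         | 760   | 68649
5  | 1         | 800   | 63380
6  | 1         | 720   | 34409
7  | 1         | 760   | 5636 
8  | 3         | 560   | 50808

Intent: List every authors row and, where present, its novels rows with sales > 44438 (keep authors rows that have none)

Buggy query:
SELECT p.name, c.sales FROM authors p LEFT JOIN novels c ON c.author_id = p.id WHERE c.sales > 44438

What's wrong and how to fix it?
Bug: Filtering c.sales in WHERE discards the NULL rows produced by LEFT JOIN, turning it into an inner join

Fix: Put 'c.sales > 44438' in the JOIN's ON clause instead of WHERE

Corrected query:
SELECT p.name, c.sales FROM authors p LEFT JOIN novels c ON c.author_id = p.id AND c.sales > 44438

Result:
name    | sales
--------+------
Austen  | 55112
Austen  | 63380
Orwell  | NULL 
Le Guin | 50808
Borges  | 51739
Asimov  | 68649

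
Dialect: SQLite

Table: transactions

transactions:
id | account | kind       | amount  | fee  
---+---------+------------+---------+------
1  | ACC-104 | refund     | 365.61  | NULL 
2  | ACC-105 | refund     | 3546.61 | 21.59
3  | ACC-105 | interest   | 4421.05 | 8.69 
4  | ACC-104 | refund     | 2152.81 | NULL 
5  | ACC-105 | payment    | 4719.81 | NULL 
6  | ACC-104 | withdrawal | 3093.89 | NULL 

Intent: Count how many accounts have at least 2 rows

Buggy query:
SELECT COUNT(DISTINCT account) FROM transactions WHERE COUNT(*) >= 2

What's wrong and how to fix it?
Bug: COUNT(*) cannot appear in WHERE; the per-group count doesn't exist yet

Fix: Use a subquery that GROUPs and filters with HAVING, then count its rows

Corrected query:
SELECT COUNT(*) FROM (SELECT account FROM transactions GROUP BY account HAVING COUNT(*) >= 2)

Result:
COUNT(*)
--------
2       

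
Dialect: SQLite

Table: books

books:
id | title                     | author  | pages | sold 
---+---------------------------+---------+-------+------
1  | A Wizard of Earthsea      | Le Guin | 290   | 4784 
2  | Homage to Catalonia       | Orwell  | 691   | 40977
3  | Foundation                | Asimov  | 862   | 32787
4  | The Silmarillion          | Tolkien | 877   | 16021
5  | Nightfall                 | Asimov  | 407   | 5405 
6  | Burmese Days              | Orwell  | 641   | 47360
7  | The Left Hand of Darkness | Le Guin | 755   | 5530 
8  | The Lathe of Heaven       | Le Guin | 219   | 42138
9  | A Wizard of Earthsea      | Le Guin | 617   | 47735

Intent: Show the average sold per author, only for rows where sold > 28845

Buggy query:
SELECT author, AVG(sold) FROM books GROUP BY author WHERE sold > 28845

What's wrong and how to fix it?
Bug: WHERE cannot follow GROUP BY

Fix: Place WHERE between FROM and GROUP BY

Corrected query:
SELECT author, AVG(sold) FROM books WHERE sold > 28845 GROUP BY author

Result:
author  | AVG(sold)
--------+----------
Asimov  | 32787    
Le Guin | 44936.5  
Orwell  | 44168.5  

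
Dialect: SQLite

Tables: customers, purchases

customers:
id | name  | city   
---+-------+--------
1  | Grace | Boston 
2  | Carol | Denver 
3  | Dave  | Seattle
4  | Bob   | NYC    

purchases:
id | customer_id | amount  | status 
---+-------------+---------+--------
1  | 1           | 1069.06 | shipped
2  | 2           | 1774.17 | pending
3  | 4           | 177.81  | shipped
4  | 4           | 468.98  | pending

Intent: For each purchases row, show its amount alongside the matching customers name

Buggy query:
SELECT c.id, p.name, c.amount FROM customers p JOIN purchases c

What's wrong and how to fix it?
Bug: Missing join condition: each purchases row is matched to all customers rows instead of just its own

Fix: Add ON c.customer_id = p.id to the JOIN

Corrected query:
SELECT c.id, p.name, c.amount FROM customers p JOIN purchases c ON c.customer_id = p.id

Result:
id | name  | amount 
---+-------+--------
1  | Grace | 1069.06
2  | Carol | 1774.17
3  | Bob   | 177.81 
4  | Bob   | 468.98 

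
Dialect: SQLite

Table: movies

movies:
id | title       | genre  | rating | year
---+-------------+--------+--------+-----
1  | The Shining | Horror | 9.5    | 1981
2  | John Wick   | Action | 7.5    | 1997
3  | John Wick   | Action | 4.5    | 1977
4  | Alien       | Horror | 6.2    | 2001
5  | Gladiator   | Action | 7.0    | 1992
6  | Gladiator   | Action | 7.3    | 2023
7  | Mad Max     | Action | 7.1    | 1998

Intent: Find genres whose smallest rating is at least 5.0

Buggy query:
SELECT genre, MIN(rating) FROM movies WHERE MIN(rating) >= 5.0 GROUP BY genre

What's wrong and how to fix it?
Bug: Aggregates like MIN are computed per group after WHERE runs

Fix: Use HAVING for the per-group MIN condition

Corrected query:
SELECT genre, MIN(rating) FROM movies GROUP BY genre HAVING MIN(rating) >= 5.0

Result:
genre  | MIN(rating)
-------+------------
Horror | 6.2        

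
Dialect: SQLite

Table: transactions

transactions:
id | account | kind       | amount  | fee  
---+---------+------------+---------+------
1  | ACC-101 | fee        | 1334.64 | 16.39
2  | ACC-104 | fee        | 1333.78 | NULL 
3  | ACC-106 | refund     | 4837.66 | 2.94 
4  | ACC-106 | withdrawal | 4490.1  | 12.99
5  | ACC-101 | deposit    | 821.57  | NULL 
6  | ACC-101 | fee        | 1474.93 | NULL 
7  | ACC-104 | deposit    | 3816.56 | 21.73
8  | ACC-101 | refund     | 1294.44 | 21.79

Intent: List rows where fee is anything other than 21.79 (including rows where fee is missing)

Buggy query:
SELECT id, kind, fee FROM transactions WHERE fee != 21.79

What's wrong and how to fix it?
Bug: Inequality against NULL is unknown, not true; rows with NULL are dropped

Fix: Handle NULL separately with IS NULL alongside the inequality

Corrected query:
SELECT id, kind, fee FROM transactions WHERE fee != 21.79 OR fee IS NULL

Result:
id | kind       | fee  
---+------------+------
1  | fee        | 16.39
2  | fee        | NULL 
3  | refund     | 2.94 
4  | withdrawal | 12.99
5  | deposit    | NULL 
6  | fee        | NULL 
7  | deposit    | 21.73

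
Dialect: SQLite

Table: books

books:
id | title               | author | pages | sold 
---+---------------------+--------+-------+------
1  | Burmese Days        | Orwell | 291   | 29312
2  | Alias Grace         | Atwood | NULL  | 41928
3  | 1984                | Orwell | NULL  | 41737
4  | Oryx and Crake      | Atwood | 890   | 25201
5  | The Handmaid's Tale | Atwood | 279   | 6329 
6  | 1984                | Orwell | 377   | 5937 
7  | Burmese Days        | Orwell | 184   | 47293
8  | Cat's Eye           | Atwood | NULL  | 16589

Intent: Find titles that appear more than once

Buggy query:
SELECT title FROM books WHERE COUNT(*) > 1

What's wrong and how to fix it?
Bug: WHERE can't reference COUNT(*); aggregates are computed after WHERE

Fix: Group first, then use HAVING for the count condition

Corrected query:
SELECT title FROM books GROUP BY title HAVING COUNT(*) > 1

Result:
title       
------------
1984        
Burmese Days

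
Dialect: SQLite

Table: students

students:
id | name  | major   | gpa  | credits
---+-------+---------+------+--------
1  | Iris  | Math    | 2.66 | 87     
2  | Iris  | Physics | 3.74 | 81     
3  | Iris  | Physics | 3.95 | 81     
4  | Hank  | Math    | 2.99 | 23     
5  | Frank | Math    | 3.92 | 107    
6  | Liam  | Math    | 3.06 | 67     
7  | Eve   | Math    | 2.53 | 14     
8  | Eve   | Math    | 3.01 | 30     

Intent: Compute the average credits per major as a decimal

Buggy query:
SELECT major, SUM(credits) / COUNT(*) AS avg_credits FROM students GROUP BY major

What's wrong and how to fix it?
Bug: Both operands are integers, so '/' performs integer division and truncates

Fix: Cast one side to REAL so the division keeps the fractional part

Corrected query:
SELECT major, SUM(credits) * 1.0 / COUNT(*) AS avg_credits FROM students GROUP BY major

Result:
major   | avg_credits
--------+------------
Math    | 54.666667  
Physics | 81         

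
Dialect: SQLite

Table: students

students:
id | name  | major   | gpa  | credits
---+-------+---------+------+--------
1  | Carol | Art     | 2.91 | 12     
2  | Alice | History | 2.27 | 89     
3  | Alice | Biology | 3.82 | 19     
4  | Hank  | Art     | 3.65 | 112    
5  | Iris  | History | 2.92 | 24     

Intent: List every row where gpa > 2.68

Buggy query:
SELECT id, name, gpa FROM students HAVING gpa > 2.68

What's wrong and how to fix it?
Bug: HAVING filters the output of aggregation, but this query has no GROUP BY and no aggregate functions, so SQLite rejects it (HAVING clause on a non-aggregate query); the condition here is per row

Fix: Use WHERE for row-level filtering

Corrected query:
SELECT id, name, gpa FROM students WHERE gpa > 2.68

Result:
id | name  | gpa 
---+-------+-----
1  | Carol | 2.91
3  | Alice | 3.82
4  | Hank  | 3.65
5  | Iris  | 2.92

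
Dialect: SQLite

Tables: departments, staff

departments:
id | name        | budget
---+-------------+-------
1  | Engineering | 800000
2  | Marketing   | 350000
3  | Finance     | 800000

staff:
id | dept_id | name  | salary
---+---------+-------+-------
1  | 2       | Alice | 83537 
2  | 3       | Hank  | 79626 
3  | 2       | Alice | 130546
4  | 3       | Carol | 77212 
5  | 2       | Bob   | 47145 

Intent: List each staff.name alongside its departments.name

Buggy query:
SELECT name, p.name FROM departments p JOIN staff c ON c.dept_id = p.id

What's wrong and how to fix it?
Bug: Both tables have a 'name' column; the unqualified reference is ambiguous

Fix: Prefix ambiguous columns with the table alias

Corrected query:
SELECT c.name, p.name FROM departments p JOIN staff c ON c.dept_id = p.id

Result:
name  | name     
------+----------
Alice | Marketing
Hank  | Finance  
Alice | Marketing
Carol | Finance  
Bob   | Marketing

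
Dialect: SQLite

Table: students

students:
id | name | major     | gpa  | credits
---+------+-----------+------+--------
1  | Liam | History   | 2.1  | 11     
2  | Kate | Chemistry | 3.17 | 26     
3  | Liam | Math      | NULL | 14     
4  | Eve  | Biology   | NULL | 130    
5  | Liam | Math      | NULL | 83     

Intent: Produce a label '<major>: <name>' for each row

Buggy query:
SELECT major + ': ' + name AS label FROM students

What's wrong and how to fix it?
Bug: SQLite uses || for string concatenation; + coerces text to numbers (yielding 0)

Fix: Replace + with || to concatenate text

Corrected query:
SELECT major || ': ' || name AS label FROM students

Result:
label          
---------------
History: Liam  
Chemistry: Kate
Math: Liam     
Biology: Eve   
Math: Liam     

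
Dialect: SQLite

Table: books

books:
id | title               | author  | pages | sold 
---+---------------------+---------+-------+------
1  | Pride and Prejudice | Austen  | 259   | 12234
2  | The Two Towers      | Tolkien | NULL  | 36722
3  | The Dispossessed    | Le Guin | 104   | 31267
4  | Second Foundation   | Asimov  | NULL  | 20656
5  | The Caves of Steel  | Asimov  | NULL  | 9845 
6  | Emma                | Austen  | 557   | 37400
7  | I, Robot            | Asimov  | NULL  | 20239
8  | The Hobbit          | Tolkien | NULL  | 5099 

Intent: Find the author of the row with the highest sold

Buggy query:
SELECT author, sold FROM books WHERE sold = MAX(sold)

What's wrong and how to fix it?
Bug: MAX(sold) is an aggregate and cannot be used directly in WHERE

Fix: Wrap MAX in a scalar subquery so WHERE compares against a single value

Corrected query:
SELECT author, sold FROM books WHERE sold = (SELECT MAX(sold) FROM books)

Result:
author | sold 
-------+------
Austen | 37400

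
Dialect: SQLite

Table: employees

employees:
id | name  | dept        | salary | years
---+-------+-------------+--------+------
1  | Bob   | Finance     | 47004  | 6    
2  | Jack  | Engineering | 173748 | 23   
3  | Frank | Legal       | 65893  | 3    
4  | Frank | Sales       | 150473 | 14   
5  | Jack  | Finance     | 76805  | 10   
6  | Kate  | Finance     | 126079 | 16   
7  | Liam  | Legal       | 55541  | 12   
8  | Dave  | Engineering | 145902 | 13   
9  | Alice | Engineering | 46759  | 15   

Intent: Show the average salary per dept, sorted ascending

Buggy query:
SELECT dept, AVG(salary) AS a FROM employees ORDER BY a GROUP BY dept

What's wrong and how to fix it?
Bug: GROUP BY must precede ORDER BY

Fix: Move ORDER BY to the end, after GROUP BY

Corrected query:
SELECT dept, AVG(salary) AS a FROM employees GROUP BY dept ORDER BY a

Result:
dept        | a            
------------+--------------
Legal       | 60717        
Finance     | 83296        
Engineering | 122136.333333
Sales       | 150473       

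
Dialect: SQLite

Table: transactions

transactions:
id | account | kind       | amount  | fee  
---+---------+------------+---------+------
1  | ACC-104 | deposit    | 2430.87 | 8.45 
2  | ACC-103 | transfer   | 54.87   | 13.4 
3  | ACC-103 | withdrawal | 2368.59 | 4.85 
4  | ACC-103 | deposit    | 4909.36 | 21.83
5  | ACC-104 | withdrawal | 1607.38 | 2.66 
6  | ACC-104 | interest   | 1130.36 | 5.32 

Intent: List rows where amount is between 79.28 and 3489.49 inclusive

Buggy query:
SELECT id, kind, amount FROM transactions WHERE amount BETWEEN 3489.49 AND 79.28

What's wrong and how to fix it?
Bug: BETWEEN expects the lower bound first; with 3489.49 AND 79.28 the range is empty

Fix: Write BETWEEN 79.28 AND 3489.49

Corrected query:
SELECT id, kind, amount FROM transactions WHERE amount BETWEEN 79.28 AND 3489.49

Result:
id | kind       | amount 
---+------------+--------
1  | deposit    | 2430.87
3  | withdrawal | 2368.59
5  | withdrawal | 1607.38
6  | interest   | 1130.36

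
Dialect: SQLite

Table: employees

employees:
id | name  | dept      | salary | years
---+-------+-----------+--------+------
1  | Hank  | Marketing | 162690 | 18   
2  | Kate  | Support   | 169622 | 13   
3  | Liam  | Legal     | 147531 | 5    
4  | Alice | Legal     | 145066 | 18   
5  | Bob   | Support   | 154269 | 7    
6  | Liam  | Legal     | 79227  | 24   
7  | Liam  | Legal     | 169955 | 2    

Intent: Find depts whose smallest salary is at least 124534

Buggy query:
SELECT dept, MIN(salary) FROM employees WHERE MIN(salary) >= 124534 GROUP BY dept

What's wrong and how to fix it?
Bug: MIN() in WHERE is a misuse of aggregate

Fix: Replace WHERE with HAVING after the GROUP BY

Corrected query:
SELECT dept, MIN(salary) FROM employees GROUP BY dept HAVING MIN(salary) >= 124534

Result:
dept      | MIN(salary)
----------+------------
Marketing | 162690     
Support   | 154269     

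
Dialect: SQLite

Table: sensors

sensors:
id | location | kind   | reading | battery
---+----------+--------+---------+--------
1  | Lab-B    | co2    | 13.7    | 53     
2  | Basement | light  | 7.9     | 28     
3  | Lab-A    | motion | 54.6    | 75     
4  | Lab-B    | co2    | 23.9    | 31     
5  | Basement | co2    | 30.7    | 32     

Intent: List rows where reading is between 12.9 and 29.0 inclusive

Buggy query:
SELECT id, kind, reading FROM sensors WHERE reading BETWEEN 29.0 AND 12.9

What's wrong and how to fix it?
Bug: BETWEEN expects the lower bound first; with 29.0 AND 12.9 the range is empty

Fix: Swap the bounds so the smaller value comes first

Corrected query:
SELECT id, kind, reading FROM sensors WHERE reading BETWEEN 12.9 AND 29.0

Result:
id | kind | reading
---+------+--------
1  | co2  | 13.7   
4  | co2  | 23.9   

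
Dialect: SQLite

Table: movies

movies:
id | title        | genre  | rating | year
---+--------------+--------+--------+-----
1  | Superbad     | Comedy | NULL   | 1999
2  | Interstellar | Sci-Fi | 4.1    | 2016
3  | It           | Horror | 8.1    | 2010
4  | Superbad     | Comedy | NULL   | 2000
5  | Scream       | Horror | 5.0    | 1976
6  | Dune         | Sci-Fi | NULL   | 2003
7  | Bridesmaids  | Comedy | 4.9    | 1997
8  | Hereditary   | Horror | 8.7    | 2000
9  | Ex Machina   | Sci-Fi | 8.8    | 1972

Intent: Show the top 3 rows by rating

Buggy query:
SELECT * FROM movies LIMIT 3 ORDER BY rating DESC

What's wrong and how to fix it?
Bug: ORDER BY cannot follow LIMIT; LIMIT is the final clause

Fix: Swap the clauses: ORDER BY first, then LIMIT

Corrected query:
SELECT * FROM movies ORDER BY rating DESC LIMIT 3

Result:
id | title      | genre  | rating | year
---+------------+--------+--------+-----
9  | Ex Machina | Sci-Fi | 8.8    | 1972
8  | Hereditary | Horror | 8.7    | 2000
3  | It         | Horror | 8.1    | 2010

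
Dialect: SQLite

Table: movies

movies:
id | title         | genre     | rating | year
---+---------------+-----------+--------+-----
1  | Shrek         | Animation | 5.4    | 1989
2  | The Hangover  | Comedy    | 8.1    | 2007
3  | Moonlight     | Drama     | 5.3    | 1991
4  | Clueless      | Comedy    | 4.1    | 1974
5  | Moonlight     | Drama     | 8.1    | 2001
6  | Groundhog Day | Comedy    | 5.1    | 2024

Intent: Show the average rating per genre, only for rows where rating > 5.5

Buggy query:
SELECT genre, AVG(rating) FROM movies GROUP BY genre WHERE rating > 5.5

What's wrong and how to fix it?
Bug: WHERE cannot follow GROUP BY

Fix: Place WHERE between FROM and GROUP BY

Corrected query:
SELECT genre, AVG(rating) FROM movies WHERE rating > 5.5 GROUP BY genre

Result:
genre  | AVG(rating)
-------+------------
Comedy | 8.1        
Drama  | 8.1        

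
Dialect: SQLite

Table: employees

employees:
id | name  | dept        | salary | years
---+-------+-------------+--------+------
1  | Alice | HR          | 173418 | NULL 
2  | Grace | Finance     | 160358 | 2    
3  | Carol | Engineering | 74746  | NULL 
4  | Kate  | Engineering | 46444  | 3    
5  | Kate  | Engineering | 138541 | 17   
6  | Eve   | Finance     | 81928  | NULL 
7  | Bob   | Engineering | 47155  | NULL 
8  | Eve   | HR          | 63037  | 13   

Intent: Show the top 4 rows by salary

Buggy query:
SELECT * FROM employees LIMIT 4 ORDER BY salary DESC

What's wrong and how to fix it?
Bug: ORDER BY cannot follow LIMIT; LIMIT is the final clause

Fix: Sort with ORDER BY, then apply LIMIT

Corrected query:
SELECT * FROM employees ORDER BY salary DESC LIMIT 4

Result:
id | name  | dept        | salary | years
---+-------+-------------+--------+------
1  | Alice | HR          | 173418 | NULL 
2  | Grace | Finance     | 160358 | 2    
5  | Kate  | Engineering | 138541 | 17   
6  | Eve   | Finance     | 81928  | NULL 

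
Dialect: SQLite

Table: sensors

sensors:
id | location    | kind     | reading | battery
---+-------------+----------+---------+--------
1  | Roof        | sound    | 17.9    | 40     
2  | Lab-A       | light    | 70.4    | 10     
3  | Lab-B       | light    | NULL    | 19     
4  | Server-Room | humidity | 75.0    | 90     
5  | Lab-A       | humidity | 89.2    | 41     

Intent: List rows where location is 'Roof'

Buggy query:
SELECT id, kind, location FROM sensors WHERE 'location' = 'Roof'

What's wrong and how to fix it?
Bug: 'location' in single quotes is a string literal, not the column; the comparison is literal-vs-literal and never true

Fix: Reference the column as location without single quotes

Corrected query:
SELECT id, kind, location FROM sensors WHERE location = 'Roof'

Result:
id | kind  | location
---+-------+---------
1  | sound | Roof    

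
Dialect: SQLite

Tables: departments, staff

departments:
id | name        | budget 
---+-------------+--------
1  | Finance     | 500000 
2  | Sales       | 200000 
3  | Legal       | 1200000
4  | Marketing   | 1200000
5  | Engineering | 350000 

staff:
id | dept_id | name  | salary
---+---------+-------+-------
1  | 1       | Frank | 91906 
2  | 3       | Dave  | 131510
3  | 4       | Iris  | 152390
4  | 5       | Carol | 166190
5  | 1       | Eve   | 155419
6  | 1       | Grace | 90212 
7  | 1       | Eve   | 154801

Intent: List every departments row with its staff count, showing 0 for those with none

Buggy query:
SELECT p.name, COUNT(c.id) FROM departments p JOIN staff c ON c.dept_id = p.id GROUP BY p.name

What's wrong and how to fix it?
Bug: An inner join excludes parents with zero children

Fix: Use LEFT JOIN so parents without children still appear (COUNT(c.id) gives 0)

Corrected query:
SELECT p.name, COUNT(c.id) FROM departments p LEFT JOIN staff c ON c.dept_id = p.id GROUP BY p.name

Result:
name        | COUNT(c.id)
------------+------------
Engineering | 1          
Finance     | 4          
Legal       | 1          
Marketing   | 1          
Sales       | 0          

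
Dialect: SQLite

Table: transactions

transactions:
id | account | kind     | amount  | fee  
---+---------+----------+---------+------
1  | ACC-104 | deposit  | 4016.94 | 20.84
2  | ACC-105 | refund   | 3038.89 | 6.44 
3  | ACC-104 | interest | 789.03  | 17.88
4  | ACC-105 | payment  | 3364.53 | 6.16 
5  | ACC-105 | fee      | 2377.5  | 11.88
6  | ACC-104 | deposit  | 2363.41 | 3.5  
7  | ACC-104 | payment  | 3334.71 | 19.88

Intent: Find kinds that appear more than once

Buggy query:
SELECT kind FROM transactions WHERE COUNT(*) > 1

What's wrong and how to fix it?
Bug: COUNT(*) is an aggregate and cannot be used in WHERE

Fix: Group first, then use HAVING for the count condition

Corrected query:
SELECT kind FROM transactions GROUP BY kind HAVING COUNT(*) > 1

Result:
kind   
-------
deposit
payment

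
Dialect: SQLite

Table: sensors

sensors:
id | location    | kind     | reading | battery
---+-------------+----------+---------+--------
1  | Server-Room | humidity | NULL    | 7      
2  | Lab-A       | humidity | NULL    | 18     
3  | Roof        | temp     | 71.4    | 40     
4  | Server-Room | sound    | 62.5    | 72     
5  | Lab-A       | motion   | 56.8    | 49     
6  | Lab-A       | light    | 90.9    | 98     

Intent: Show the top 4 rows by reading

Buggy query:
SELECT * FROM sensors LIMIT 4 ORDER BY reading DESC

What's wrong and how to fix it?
Bug: LIMIT must come after ORDER BY

Fix: Swap the clauses: ORDER BY first, then LIMIT

Corrected query:
SELECT * FROM sensors ORDER BY reading DESC LIMIT 4

Result:
id | location    | kind   | reading | battery
---+-------------+--------+---------+--------
6  | Lab-A       | light  | 90.9    | 98     
3  | Roof        | temp   | 71.4    | 40     
4  | Server-Room | sound  | 62.5    | 72     
5  | Lab-A       | motion | 56.8    | 49     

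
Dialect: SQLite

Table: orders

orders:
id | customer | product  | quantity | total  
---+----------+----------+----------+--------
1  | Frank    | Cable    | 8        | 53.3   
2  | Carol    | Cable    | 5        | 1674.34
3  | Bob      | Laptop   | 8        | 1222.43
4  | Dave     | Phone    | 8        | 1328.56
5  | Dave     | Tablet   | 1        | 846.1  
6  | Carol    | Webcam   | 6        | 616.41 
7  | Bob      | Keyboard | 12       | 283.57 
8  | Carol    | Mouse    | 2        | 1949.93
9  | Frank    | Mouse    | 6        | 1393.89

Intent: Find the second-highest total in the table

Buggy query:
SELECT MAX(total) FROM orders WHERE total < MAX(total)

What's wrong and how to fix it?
Bug: MAX(total) on the right of the comparison is an aggregate-in-WHERE error

Fix: Compute the overall MAX in a subquery, then take MAX of rows below it

Corrected query:
SELECT MAX(total) FROM orders WHERE total < (SELECT MAX(total) FROM orders)

Result:
MAX(total)
----------
1674.34   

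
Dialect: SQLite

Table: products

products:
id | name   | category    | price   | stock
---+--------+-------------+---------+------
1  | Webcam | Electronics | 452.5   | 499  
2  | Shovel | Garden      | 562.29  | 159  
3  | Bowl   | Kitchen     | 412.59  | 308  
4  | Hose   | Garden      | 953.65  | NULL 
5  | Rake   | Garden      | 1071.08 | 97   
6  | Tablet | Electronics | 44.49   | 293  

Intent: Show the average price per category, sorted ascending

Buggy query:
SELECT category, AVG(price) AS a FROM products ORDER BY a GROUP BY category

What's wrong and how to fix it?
Bug: GROUP BY must precede ORDER BY

Fix: Reorder: SELECT … FROM … GROUP BY … ORDER BY …

Corrected query:
SELECT category, AVG(price) AS a FROM products GROUP BY category ORDER BY a

Result:
category    | a      
------------+--------
Electronics | 248.495
Kitchen     | 412.59 
Garden      | 862.34 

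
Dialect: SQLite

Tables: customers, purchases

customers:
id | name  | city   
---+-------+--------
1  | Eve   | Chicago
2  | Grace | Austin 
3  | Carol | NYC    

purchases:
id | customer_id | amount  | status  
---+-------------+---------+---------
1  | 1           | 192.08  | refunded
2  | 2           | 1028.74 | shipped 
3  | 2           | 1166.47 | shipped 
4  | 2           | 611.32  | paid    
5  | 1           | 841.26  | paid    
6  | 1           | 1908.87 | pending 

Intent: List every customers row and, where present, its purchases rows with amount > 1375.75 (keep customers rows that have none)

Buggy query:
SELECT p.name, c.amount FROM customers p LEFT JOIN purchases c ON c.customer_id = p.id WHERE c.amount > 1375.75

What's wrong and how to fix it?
Bug: A WHERE condition on the right-hand table after LEFT JOIN drops unmatched parents

Fix: Move the right-table condition into the ON clause so unmatched parents are kept

Corrected query:
SELECT p.name, c.amount FROM customers p LEFT JOIN purchases c ON c.customer_id = p.id AND c.amount > 1375.75

Result:
name  | amount 
------+--------
Eve   | 1908.87
Grace | NULL   
Carol | NULL   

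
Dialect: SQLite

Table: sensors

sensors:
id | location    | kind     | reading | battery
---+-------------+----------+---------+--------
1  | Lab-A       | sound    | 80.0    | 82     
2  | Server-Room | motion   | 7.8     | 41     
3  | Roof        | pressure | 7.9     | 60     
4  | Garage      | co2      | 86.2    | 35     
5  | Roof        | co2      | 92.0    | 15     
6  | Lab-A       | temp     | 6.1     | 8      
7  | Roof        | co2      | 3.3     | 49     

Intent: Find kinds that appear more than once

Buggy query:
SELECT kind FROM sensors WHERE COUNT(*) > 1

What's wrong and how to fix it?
Bug: WHERE can't reference COUNT(*); aggregates are computed after WHERE

Fix: Group first, then use HAVING for the count condition

Corrected query:
SELECT kind FROM sensors GROUP BY kind HAVING COUNT(*) > 1

Result:
kind
----
co2 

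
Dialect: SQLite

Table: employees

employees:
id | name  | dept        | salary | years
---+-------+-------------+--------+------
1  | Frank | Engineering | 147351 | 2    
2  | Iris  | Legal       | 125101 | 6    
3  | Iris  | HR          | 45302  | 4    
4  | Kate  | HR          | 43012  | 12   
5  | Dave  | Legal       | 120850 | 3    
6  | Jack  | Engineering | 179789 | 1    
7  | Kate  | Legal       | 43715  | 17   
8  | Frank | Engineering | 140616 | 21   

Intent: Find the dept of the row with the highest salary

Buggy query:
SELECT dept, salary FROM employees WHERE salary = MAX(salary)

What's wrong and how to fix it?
Bug: WHERE is evaluated per row; an aggregate over the whole table isn't defined there

Fix: Use a subquery: WHERE salary = (SELECT MAX(salary) FROM employees)

Corrected query:
SELECT dept, salary FROM employees WHERE salary = (SELECT MAX(salary) FROM employees)

Result:
dept        | salary
------------+-------
Engineering | 179789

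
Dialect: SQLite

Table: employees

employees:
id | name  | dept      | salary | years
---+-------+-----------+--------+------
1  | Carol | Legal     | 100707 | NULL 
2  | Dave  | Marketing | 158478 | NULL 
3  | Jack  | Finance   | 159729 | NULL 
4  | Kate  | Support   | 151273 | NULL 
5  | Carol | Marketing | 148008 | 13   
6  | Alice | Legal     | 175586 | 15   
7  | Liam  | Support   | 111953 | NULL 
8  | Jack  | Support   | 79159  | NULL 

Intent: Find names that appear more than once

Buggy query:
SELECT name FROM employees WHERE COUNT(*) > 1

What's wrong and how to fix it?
Bug: WHERE can't reference COUNT(*); aggregates are computed after WHERE

Fix: GROUP BY name, then filter groups with HAVING COUNT(*) > 1

Corrected query:
SELECT name FROM employees GROUP BY name HAVING COUNT(*) > 1

Result:
name 
-----
Carol
Jack 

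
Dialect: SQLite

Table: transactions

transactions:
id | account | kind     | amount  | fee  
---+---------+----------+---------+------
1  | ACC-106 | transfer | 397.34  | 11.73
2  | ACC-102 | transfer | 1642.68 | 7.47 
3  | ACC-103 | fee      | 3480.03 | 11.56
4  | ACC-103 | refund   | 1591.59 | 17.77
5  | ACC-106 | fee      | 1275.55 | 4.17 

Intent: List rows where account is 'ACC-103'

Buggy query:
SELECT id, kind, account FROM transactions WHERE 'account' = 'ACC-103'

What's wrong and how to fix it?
Bug: 'account' in single quotes is a string literal, not the column; the comparison is literal-vs-literal and never true

Fix: Reference the column as account without single quotes

Corrected query:
SELECT id, kind, account FROM transactions WHERE account = 'ACC-103'

Result:
id | kind   | account
---+--------+--------
3  | fee    | ACC-103
4  | refund | ACC-103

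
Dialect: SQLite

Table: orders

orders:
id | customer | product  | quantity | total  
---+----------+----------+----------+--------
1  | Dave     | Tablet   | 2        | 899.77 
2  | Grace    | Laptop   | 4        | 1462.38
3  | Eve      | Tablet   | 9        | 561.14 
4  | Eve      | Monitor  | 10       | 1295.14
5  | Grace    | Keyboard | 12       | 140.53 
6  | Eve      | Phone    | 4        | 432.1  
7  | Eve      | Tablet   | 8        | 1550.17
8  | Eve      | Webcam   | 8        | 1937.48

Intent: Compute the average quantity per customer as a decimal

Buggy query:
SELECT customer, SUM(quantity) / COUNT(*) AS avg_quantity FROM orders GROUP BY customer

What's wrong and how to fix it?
Bug: Both operands are integers, so '/' performs integer division and truncates

Fix: Cast one side to REAL so the division keeps the fractional part

Corrected query:
SELECT customer, SUM(quantity) * 1.0 / COUNT(*) AS avg_quantity FROM orders GROUP BY customer

Result:
customer | avg_quantity
---------+-------------
Dave     | 2           
Eve      | 7.8         
Grace    | 8           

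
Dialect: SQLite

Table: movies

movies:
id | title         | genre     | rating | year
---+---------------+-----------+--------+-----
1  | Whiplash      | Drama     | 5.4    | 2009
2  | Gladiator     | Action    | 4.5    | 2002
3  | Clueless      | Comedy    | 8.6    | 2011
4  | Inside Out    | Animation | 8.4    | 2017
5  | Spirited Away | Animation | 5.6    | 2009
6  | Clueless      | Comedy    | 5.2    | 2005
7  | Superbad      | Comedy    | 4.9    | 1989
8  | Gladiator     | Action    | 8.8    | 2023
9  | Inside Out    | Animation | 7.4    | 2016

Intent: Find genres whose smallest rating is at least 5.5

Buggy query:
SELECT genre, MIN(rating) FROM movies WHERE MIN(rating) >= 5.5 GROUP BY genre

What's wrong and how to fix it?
Bug: Aggregates like MIN are computed per group after WHERE runs

Fix: Replace WHERE with HAVING after the GROUP BY

Corrected query:
SELECT genre, MIN(rating) FROM movies GROUP BY genre HAVING MIN(rating) >= 5.5

Result:
genre     | MIN(rating)
----------+------------
Animation | 5.6        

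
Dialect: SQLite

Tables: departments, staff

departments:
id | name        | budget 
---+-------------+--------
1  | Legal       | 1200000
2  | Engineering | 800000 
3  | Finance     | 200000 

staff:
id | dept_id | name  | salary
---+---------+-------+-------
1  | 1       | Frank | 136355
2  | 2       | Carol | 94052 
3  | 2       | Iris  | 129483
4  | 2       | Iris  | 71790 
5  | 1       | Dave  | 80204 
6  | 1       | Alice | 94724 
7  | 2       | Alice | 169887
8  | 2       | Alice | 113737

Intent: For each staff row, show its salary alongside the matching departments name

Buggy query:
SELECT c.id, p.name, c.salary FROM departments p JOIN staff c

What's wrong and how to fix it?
Bug: Missing join condition: each staff row is matched to all departments rows instead of just its own

Fix: Add ON c.dept_id = p.id to the JOIN

Corrected query:
SELECT c.id, p.name, c.salary FROM departments p JOIN staff c ON c.dept_id = p.id

Result:
id | name        | salary
---+-------------+-------
1  | Legal       | 136355
2  | Engineering | 94052 
3  | Engineering | 129483
4  | Engineering | 71790 
5  | Legal       | 80204 
6  | Legal       | 94724 
7  | Engineering | 169887
8  | Engineering | 113737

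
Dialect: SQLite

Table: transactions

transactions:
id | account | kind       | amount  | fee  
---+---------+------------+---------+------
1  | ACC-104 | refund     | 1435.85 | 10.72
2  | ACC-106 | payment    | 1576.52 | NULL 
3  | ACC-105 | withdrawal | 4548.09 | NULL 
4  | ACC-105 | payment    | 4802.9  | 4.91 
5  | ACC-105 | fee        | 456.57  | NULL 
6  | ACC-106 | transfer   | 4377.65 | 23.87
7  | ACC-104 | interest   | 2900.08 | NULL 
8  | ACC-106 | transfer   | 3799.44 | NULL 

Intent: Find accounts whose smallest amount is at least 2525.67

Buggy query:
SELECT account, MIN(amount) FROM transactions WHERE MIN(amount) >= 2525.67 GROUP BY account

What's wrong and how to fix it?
Bug: MIN() in WHERE is a misuse of aggregate

Fix: Use HAVING for the per-group MIN condition

Corrected query:
SELECT account, MIN(amount) FROM transactions GROUP BY account HAVING MIN(amount) >= 2525.67

Result:
(no rows)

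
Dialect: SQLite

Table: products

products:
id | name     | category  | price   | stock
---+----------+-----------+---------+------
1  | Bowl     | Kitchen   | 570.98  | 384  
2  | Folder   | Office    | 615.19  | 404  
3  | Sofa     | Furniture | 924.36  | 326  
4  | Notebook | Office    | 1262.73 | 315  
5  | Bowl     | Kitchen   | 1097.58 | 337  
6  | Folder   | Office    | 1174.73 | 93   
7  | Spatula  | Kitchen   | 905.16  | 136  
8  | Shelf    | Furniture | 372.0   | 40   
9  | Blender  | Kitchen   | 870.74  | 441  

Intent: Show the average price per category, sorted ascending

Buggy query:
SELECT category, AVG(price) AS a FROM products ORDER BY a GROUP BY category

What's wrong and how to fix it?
Bug: ORDER BY appears before GROUP BY; SQL clause order requires GROUP BY first

Fix: Reorder: SELECT … FROM … GROUP BY … ORDER BY …

Corrected query:
SELECT category, AVG(price) AS a FROM products GROUP BY category ORDER BY a

Result:
category  | a      
----------+--------
Furniture | 648.18 
Kitchen   | 861.115
Office    | 1017.55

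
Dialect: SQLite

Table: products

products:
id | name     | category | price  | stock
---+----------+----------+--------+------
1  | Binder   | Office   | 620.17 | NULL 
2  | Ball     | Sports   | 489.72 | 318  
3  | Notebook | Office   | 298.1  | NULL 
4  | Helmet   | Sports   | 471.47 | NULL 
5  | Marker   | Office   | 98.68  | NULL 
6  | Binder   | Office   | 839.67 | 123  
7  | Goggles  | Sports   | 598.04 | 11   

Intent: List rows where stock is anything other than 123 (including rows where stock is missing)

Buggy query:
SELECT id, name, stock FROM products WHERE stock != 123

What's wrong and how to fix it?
Bug: 'stock != 123' is unknown when stock is NULL, so NULL rows are silently excluded

Fix: Handle NULL separately with IS NULL alongside the inequality

Corrected query:
SELECT id, name, stock FROM products WHERE stock != 123 OR stock IS NULL

Result:
id | name     | stock
---+----------+------
1  | Binder   | NULL 
2  | Ball     | 318  
3  | Notebook | NULL 
4  | Helmet   | NULL 
5  | Marker   | NULL 
7  | Goggles  | 11   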